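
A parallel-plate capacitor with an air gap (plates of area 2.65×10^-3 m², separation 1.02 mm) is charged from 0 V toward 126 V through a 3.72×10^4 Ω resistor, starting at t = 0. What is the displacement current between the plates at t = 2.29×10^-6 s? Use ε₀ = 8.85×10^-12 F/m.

C = ε₀A/d = (8.85×10^-12)(2.65×10^-3)/(1.02×10^-3) = 2.299×10^-11 F and τ = RC = 8.552×10^-7 s. I_d in the gap equals the RC charging current.
I_d(t) = (V₀/R) e^(−t/τ) = 3.387×10^-3 · e^(−2.678) = 2.33×10^-4 A.

2.33×10^-4 A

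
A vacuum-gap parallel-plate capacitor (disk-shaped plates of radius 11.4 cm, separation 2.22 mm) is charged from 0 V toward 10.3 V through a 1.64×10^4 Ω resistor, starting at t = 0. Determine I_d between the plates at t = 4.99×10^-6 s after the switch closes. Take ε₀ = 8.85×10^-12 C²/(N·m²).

C = ε₀A/d = (8.85×10^-12)(0.04083)/(2.22×10^-3) = 1.628×10^-10 F and τ = RC = 2.670×10^-6 s. I_d in the gap equals the RC charging current.
I_d(t) = (V₀/R) e^(−t/τ) = 6.280×10^-4 · e^(−1.869) = 9.69×10^-5 A.

9.69×10^-5 A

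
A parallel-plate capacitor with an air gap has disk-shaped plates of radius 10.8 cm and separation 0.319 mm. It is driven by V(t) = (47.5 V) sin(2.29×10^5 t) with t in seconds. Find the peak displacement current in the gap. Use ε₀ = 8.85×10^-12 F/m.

(dE/dt)_max = V₀ω/d = 3.410×10^10 V/(m·s); ω = 2.29×10^5 rad/s.
I_d,max = ε₀ A (dE/dt)_max = (8.85×10^-12)(0.03664)(3.410×10^10) = 0.0111 A.

0.0111 A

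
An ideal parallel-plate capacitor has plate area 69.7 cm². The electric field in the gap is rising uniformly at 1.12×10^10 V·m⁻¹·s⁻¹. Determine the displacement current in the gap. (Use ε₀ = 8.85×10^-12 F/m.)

6.91×10^-4 A

I_d = ε₀ A (dE/dt) = (8.85×10^-12)(6.97×10^-3 m²)(1.12×10^10) = 6.91×10^-4 A.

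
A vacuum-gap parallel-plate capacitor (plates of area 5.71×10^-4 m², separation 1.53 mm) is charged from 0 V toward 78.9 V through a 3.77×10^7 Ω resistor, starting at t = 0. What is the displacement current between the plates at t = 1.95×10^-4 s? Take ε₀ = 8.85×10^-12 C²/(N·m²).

C = ε₀A/d = (8.85×10^-12)(5.71×10^-4)/(1.53×10^-3) = 3.303×10^-12 F, so τ = RC = 1.245×10^-4 s.
The conduction current is I(t) = (V₀/R) e^(−t/τ), and the displacement current between the plates equals it.
t/τ = 1.566; I_d = (78.9/3.77×10^7) · e^(−1.566) = (2.093×10^-6)(0.2089) = 4.37×10^-7 A.

4.37×10^-7 A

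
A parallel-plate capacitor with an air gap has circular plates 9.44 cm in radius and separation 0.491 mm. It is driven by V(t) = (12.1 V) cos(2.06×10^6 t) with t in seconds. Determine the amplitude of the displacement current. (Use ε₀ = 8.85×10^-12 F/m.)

0.0126 A

The displacement current equals the conduction current C dV/dt, which peaks at C V₀ ω.
With C = ε₀A/d = (8.85×10^-12)(0.02800)/(4.91×10^-4) = 5.047×10^-10 F and ω = 2.06×10^6 rad/s, I_d,max = (5.047×10^-10)(12.1)(2.06×10^6) = 0.0126 A.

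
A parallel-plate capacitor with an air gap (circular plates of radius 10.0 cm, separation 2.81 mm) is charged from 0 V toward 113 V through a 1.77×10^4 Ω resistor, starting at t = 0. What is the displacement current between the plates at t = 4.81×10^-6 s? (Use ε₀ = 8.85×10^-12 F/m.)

With C = ε₀A/d = (8.85×10^-12)(0.03142)/(2.81×10^-3) = 9.896×10^-11 F, the time constant is τ = RC = 1.752×10^-6 s, so t/τ = 2.745 and e^(−t/τ) = 0.06425.
I_d = I_cond = (V₀/R) e^(−t/τ) = (6.384×10^-3)(0.06425) = 4.10×10^-4 A.

4.10×10^-4 A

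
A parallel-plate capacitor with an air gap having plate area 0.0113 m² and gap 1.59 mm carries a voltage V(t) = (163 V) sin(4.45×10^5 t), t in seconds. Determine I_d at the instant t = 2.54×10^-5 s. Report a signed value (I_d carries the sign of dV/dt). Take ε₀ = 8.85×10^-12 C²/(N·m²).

1.38×10^-3 A

C = ε₀A/d = (8.85×10^-12)(0.0113)/(1.59×10^-3) = 6.290×10^-11 F. dV/dt = V₀ω·cos(ωt); at ωt = 11.303 rad this factor is 0.3026.
I_d = C dV/dt = (6.290×10^-11)(163)(4.45×10^5)(0.3026) = 1.38×10^-3 A.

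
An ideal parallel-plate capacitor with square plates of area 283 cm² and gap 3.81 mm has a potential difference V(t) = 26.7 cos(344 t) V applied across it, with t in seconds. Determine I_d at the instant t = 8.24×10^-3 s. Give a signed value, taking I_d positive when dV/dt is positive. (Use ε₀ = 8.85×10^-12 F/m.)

dV/dt = (26.7)(344)·−sin(2.83456) = -2776 V/s.
I_d = C dV/dt with C = ε₀A/d = (8.85×10^-12)(0.0283)/(3.81×10^-3) = 6.574×10^-11 F, so I_d = (6.574×10^-11)(-2776) = -1.82×10^-7 A.

-1.82×10^-7 A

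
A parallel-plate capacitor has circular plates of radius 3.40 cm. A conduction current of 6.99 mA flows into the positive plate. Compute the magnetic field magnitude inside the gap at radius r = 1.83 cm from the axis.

By continuity the displacement current in the gap matches the conduction current: I_d = 6.99×10^-3 A.
For r < R the Ampère–Maxwell law gives B(2πr) = μ₀ I_d (r²/R²), so B = μ₀ I_d r/(2πR²) = (4π×10^-7)(6.99×10^-3)(0.0183)/(2π·0.0340²) = 2.21×10^-8 T.

2.21×10^-8 T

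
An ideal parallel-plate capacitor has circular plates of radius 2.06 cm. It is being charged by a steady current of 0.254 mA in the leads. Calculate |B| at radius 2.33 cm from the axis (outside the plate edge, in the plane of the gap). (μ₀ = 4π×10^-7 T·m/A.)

2.18×10^-9 T

No conduction current crosses the gap, so I_d there equals the 2.54×10^-4 A in the leads.
For r ≥ R the full I_d is enclosed: B = μ₀ I_d/(2πr) = (4π×10^-7)(2.54×10^-4)/(2π·0.0233) = 2.18×10^-9 T.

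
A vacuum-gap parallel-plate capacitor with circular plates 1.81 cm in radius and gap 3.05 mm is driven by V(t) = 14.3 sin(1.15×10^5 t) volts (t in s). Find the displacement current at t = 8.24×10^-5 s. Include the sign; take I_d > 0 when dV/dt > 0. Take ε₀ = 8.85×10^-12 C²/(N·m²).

-4.90×10^-6 A

dE/dt = (V₀ω/d)·cos(ωt) with ωt = 9.476 rad: (14.3)(1.15×10^5)(-0.9987)/(3.05×10^-3) = -5.385×10^8 V/(m·s).
I_d = ε₀ A dE/dt = (8.85×10^-12)(1.029×10^-3)(-5.385×10^8) = -4.90×10^-6 A.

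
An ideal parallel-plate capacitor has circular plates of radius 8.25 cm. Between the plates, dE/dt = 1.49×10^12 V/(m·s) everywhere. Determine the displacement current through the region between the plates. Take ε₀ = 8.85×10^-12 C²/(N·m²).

0.282 A

The displacement current is ε₀ times dΦ_E/dt = ε₀ A dE/dt = (8.85×10^-12)(0.02138)(1.49×10^12) = 0.282 A.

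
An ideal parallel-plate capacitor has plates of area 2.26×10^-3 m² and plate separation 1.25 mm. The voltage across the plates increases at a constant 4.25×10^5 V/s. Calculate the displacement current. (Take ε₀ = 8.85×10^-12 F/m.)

6.80×10^-6 A

The displacement current equals the charging current C dV/dt. With C = ε₀A/d = (8.85×10^-12)(2.26×10^-3)/(1.25×10^-3) = 1.600×10^-11 F, I_d = (1.600×10^-11)(4.25×10^5) = 6.80×10^-6 A.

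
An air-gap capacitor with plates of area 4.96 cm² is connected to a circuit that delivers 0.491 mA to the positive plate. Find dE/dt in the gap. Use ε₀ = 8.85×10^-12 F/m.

The displacement current between the plates equals the conduction current, I_d = 0.491 mA.
Since I_d = ε₀ A dE/dt, dE/dt = I_d/(ε₀A) = (4.91×10^-4)/((8.85×10^-12)(4.96×10^-4)) = 1.12×10^11 V/(m·s).

1.12×10^11 V/(m·s)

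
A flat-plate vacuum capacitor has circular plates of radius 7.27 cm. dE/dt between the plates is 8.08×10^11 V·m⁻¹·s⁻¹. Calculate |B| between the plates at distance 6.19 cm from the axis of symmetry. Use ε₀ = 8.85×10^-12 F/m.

2.78×10^-7 T

Total displacement current: I_d = ε₀(πR²)(dE/dt) = (8.85×10^-12)(0.01660)(8.08×10^11) = 0.1187 A.
For r < R the Ampère–Maxwell law gives B(2πr) = μ₀ I_d (r²/R²), so B = μ₀ I_d r/(2πR²) = (4π×10^-7)(0.1187)(0.0619)/(2π·0.0727²) = 2.78×10^-7 T.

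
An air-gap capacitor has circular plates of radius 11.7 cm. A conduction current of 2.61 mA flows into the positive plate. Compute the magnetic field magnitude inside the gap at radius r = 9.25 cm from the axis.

3.53×10^-9 T

By continuity the displacement current in the gap matches the conduction current: I_d = 2.61×10^-3 A.
For r < R the Ampère–Maxwell law gives B(2πr) = μ₀ I_d (r²/R²), so B = μ₀ I_d r/(2πR²) = (4π×10^-7)(2.61×10^-3)(0.0925)/(2π·0.117²) = 3.53×10^-9 T.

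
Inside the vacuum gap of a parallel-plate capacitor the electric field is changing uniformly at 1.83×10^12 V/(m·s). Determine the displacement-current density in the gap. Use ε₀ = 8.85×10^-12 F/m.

16.2 A/m²

The displacement-current density is ε₀ ∂E/∂t = (8.85×10^-12)(1.83×10^12) = 16.2 A/m².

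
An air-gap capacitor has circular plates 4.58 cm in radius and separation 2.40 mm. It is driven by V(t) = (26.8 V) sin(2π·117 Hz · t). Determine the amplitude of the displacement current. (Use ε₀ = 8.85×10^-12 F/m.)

The displacement current equals the conduction current C dV/dt, which peaks at C V₀ ω.
With C = ε₀A/d = (8.85×10^-12)(6.590×10^-3)/(2.40×10^-3) = 2.430×10^-11 F and ω = 2πf = 735.1 rad/s, I_d,max = (2.430×10^-11)(26.8)(735.1) = 4.79×10^-7 A.

4.79×10^-7 A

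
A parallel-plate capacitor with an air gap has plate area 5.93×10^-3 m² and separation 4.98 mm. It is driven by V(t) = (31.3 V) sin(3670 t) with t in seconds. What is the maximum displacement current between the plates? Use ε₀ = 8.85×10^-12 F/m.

(dE/dt)_max = V₀ω/d = 2.307×10^7 V/(m·s); ω = 3670 rad/s.
I_d,max = ε₀ A (dE/dt)_max = (8.85×10^-12)(5.93×10^-3)(2.307×10^7) = 1.21×10^-6 A.

1.21×10^-6 A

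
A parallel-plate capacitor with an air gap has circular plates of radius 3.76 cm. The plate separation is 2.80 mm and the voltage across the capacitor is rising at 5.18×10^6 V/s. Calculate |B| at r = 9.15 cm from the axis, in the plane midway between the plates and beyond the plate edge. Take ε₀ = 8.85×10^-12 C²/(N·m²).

1.59×10^-10 T

I_d = C dV/dt with C = ε₀πR²/d = 1.404×10^-11 F, so I_d = (1.404×10^-11)(5.18×10^6) = 7.273×10^-5 A.
With r > R the enclosed displacement current is the full I_d; B = μ₀ I_d / (2πr) = 1.59×10^-10 T.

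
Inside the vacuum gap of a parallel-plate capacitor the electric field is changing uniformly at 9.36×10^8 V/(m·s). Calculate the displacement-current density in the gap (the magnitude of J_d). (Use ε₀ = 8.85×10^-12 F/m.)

The displacement-current density is ε₀ ∂E/∂t = (8.85×10^-12)(9.36×10^8) = 8.28×10^-3 A/m².

8.28×10^-3 A/m²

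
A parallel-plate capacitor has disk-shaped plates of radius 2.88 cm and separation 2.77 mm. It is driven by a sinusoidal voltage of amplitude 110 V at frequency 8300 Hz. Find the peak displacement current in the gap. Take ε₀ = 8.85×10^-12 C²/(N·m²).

The displacement current equals the conduction current C dV/dt, which peaks at C V₀ ω.
With C = ε₀A/d = (8.85×10^-12)(2.606×10^-3)/(2.77×10^-3) = 8.326×10^-12 F and ω = 2πf = 5.215×10^4 rad/s, I_d,max = (8.326×10^-12)(110)(5.215×10^4) = 4.78×10^-5 A.

4.78×10^-5 A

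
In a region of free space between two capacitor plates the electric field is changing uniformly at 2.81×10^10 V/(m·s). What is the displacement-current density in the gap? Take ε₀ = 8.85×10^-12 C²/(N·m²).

0.249 A/m²

The displacement-current density is ε₀ ∂E/∂t = (8.85×10^-12)(2.81×10^10) = 0.249 A/m².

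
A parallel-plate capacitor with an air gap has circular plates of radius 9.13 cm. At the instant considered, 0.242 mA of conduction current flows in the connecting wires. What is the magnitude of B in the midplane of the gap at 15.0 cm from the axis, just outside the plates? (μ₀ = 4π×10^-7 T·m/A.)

Between the plates the displacement current equals the wire current: I_d = 0.242 mA = 2.42×10^-4 A.
Outside the plates the loop encloses all of I_d, so B·2πr = μ₀ I_d and B = 3.23×10^-10 T.

3.23×10^-10 T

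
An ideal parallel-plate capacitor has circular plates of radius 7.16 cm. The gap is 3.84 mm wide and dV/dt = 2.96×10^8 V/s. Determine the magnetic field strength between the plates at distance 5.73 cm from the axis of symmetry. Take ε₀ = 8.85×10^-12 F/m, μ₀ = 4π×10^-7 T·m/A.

2.46×10^-8 T

With E = V/d, dE/dt = 7.708×10^10 V/(m·s) and πR² = 0.01611 m², giving I_d = ε₀ πR² dE/dt = 0.01099 A.
For r < R the Ampère–Maxwell law gives B(2πr) = μ₀ I_d (r²/R²), so B = μ₀ I_d r/(2πR²) = (4π×10^-7)(0.01099)(0.0573)/(2π·0.0716²) = 2.46×10^-8 T.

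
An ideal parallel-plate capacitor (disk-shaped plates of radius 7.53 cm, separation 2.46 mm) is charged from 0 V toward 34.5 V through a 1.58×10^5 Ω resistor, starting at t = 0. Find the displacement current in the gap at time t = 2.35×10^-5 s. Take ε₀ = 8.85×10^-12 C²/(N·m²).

2.14×10^-5 A

C = ε₀A/d = (8.85×10^-12)(0.01781)/(2.46×10^-3) = 6.407×10^-11 F, so τ = RC = 1.012×10^-5 s.
The conduction current is I(t) = (V₀/R) e^(−t/τ), and the displacement current between the plates equals it.
t/τ = 2.322; I_d = (34.5/1.58×10^5) · e^(−2.322) = (2.184×10^-4)(0.09808) = 2.14×10^-5 A.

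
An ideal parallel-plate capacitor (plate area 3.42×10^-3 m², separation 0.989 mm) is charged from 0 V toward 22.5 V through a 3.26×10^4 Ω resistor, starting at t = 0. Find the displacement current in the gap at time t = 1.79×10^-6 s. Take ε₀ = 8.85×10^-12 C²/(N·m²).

1.15×10^-4 A

C = ε₀A/d = (8.85×10^-12)(3.42×10^-3)/(9.89×10^-4) = 3.060×10^-11 F, so τ = RC = 9.976×10^-7 s.
The conduction current is I(t) = (V₀/R) e^(−t/τ), and the displacement current between the plates equals it.
t/τ = 1.794; I_d = (22.5/3.26×10^4) · e^(−1.794) = (6.902×10^-4)(0.1663) = 1.15×10^-4 A.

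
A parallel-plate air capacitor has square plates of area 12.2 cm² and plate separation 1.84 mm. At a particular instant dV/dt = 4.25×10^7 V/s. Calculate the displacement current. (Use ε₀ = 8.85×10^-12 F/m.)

E = V/d so dE/dt = (dV/dt)/d = 2.310×10^10 V/(m·s), and I_d = ε₀ A dE/dt = (8.85×10^-12)(1.22×10^-3)(2.310×10^10) = 2.49×10^-4 A.

2.49×10^-4 A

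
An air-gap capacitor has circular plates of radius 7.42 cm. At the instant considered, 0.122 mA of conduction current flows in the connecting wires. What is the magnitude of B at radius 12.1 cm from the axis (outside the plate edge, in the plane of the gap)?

2.02×10^-10 T

Between the plates the displacement current equals the wire current: I_d = 0.122 mA = 1.22×10^-4 A.
With r > R the enclosed displacement current is the full I_d; B = μ₀ I_d / (2πr) = 2.02×10^-10 T.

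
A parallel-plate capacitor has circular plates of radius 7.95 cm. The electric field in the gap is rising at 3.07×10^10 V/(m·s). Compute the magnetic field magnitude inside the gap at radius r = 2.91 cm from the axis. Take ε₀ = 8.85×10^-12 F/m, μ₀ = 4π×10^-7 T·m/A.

4.97×10^-9 T

I_d = ε₀ dΦ_E/dt = ε₀ πR² (dE/dt) = (8.85×10^-12)(0.01986)(3.07×10^10) = 5.396×10^-3 A through the full plate area.
∮B·dl = μ₀ I_d,enc with I_d,enc = I_d r²/R² = 7.230×10^-4 A; so B = μ₀ I_d,enc/(2πr) = 4.97×10^-9 T.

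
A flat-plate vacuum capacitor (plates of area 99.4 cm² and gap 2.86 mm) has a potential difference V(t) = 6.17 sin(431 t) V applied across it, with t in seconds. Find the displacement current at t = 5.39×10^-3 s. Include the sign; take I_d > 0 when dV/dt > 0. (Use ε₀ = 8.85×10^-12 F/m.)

dV/dt = (6.17)(431)·cos(2.32309) = -1817 V/s.
I_d = C dV/dt with C = ε₀A/d = (8.85×10^-12)(9.94×10^-3)/(2.86×10^-3) = 3.076×10^-11 F, so I_d = (3.076×10^-11)(-1817) = -5.59×10^-8 A.

-5.59×10^-8 A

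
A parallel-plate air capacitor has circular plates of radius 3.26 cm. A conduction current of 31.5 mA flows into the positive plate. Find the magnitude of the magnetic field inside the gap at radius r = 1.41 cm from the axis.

8.36×10^-8 T

By continuity the displacement current in the gap matches the conduction current: I_d = 0.0315 A.
For r < R the Ampère–Maxwell law gives B(2πr) = μ₀ I_d (r²/R²), so B = μ₀ I_d r/(2πR²) = (4π×10^-7)(0.0315)(0.0141)/(2π·0.0326²) = 8.36×10^-8 T.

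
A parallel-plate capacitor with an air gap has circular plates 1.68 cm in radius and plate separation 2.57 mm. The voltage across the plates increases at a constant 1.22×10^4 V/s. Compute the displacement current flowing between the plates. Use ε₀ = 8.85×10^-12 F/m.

3.73×10^-8 A

E = V/d so dE/dt = (dV/dt)/d = 4.747×10^6 V/(m·s), and I_d = ε₀ A dE/dt = (8.85×10^-12)(8.867×10^-4)(4.747×10^6) = 3.73×10^-8 A.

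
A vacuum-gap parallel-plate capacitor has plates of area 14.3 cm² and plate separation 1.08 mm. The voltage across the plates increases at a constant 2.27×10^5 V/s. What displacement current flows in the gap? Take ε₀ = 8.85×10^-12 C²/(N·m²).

C = ε₀A/d = (8.85×10^-12)(1.43×10^-3)/(1.08×10^-3) = 1.172×10^-11 F.
I_d = C dV/dt = (1.172×10^-11)(2.27×10^5) = 2.66×10^-6 A.

2.66×10^-6 A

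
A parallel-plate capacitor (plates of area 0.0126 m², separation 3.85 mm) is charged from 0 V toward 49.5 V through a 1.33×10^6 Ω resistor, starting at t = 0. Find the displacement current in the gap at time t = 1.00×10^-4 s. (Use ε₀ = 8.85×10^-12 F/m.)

With C = ε₀A/d = (8.85×10^-12)(0.0126)/(3.85×10^-3) = 2.896×10^-11 F, the time constant is τ = RC = 3.852×10^-5 s, so t/τ = 2.596 and e^(−t/τ) = 0.07457.
I_d = I_cond = (V₀/R) e^(−t/τ) = (3.722×10^-5)(0.07457) = 2.78×10^-6 A.

2.78×10^-6 A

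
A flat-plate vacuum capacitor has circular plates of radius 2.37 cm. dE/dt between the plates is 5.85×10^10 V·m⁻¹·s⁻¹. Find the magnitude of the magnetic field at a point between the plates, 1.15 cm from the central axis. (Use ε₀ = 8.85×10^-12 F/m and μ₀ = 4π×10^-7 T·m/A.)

3.74×10^-9 T

Through the whole plate area (πR² = 1.765×10^-3 m²), I_d = ε₀ πR² dE/dt = 9.138×10^-4 A.
For r < R the Ampère–Maxwell law gives B(2πr) = μ₀ I_d (r²/R²), so B = μ₀ I_d r/(2πR²) = (4π×10^-7)(9.138×10^-4)(0.0115)/(2π·0.0237²) = 3.74×10^-9 T.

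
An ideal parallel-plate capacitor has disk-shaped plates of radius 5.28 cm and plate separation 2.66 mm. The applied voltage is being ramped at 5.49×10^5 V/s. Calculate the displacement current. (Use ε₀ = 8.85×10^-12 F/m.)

1.60×10^-5 A

C = ε₀A/d = (8.85×10^-12)(8.758×10^-3)/(2.66×10^-3) = 2.914×10^-11 F.
I_d = C dV/dt = (2.914×10^-11)(5.49×10^5) = 1.60×10^-5 A.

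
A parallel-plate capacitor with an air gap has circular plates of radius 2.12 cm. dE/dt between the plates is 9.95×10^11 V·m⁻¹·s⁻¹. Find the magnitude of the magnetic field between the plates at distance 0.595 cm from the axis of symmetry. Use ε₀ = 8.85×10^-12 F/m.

3.29×10^-8 T

Total displacement current: I_d = ε₀(πR²)(dE/dt) = (8.85×10^-12)(1.412×10^-3)(9.95×10^11) = 0.01243 A.
For r < R the Ampère–Maxwell law gives B(2πr) = μ₀ I_d (r²/R²), so B = μ₀ I_d r/(2πR²) = (4π×10^-7)(0.01243)(5.95×10^-3)/(2π·0.0212²) = 3.29×10^-8 T.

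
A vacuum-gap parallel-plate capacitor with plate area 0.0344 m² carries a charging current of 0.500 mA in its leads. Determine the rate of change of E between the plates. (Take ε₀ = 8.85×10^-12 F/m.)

1.64×10^9 V/(m·s)

The displacement current between the plates equals the conduction current, I_d = 0.500 mA.
Inverting I_d = ε₀ A dE/dt gives dE/dt = 5.00×10^-4 / (8.85×10^-12 · 0.0344) = 1.64×10^9 V/(m·s).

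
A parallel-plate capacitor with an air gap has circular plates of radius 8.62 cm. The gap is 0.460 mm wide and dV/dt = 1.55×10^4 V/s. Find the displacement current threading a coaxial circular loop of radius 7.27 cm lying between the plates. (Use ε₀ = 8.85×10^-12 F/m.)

With E = V/d, dE/dt = 3.370×10^7 V/(m·s) and πR² = 0.02334 m², giving I_d = ε₀ πR² dE/dt = 6.961×10^-6 A.
Through an area πr² the displacement current is I_d·(πr²/πR²) = I_d (r/R)² = 4.95×10^-6 A.

4.95×10^-6 A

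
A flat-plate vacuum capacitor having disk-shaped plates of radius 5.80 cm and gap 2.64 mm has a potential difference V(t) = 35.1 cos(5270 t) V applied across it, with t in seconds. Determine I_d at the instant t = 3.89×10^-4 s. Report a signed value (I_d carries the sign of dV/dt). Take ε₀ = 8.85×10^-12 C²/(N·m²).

-5.82×10^-6 A

dE/dt = (V₀ω/d)·−sin(ωt) with ωt = 2.05003 rad: (35.1)(5270)(-0.8873)/(2.64×10^-3) = -6.217×10^7 V/(m·s).
I_d = ε₀ A dE/dt = (8.85×10^-12)(0.01057)(-6.217×10^7) = -5.82×10^-6 A.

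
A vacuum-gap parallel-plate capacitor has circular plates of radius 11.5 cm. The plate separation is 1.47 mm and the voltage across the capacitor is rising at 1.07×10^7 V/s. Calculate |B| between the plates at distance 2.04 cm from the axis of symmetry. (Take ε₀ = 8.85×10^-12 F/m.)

8.26×10^-10 T

With E = V/d, dE/dt = 7.279×10^9 V/(m·s) and πR² = 0.04155 m², giving I_d = ε₀ πR² dE/dt = 2.677×10^-3 A.
For r < R the Ampère–Maxwell law gives B(2πr) = μ₀ I_d (r²/R²), so B = μ₀ I_d r/(2πR²) = (4π×10^-7)(2.677×10^-3)(0.0204)/(2π·0.115²) = 8.26×10^-10 T.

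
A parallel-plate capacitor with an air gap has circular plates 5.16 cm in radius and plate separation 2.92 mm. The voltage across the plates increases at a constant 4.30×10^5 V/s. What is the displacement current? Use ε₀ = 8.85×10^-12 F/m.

1.09×10^-5 A

E = V/d so dE/dt = (dV/dt)/d = 1.473×10^8 V/(m·s), and I_d = ε₀ A dE/dt = (8.85×10^-12)(8.365×10^-3)(1.473×10^8) = 1.09×10^-5 A.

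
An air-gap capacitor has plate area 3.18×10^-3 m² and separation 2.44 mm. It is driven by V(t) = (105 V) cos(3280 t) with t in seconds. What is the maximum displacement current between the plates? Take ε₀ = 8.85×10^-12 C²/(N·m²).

The displacement current equals the conduction current C dV/dt, which peaks at C V₀ ω.
With C = ε₀A/d = (8.85×10^-12)(3.18×10^-3)/(2.44×10^-3) = 1.153×10^-11 F and ω = 3280 rad/s, I_d,max = (1.153×10^-11)(105)(3280) = 3.97×10^-6 A.

3.97×10^-6 A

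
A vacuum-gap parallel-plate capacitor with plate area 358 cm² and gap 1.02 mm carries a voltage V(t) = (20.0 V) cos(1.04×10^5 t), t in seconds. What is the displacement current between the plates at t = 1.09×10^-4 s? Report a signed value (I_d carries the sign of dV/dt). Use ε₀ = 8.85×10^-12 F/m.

C = ε₀A/d = (8.85×10^-12)(0.0358)/(1.02×10^-3) = 3.106×10^-10 F. dV/dt = V₀ω·−sin(ωt); at ωt = 11.336 rad this factor is 0.9426.
I_d = C dV/dt = (3.106×10^-10)(20.0)(1.04×10^5)(0.9426) = 6.09×10^-4 A.

6.09×10^-4 A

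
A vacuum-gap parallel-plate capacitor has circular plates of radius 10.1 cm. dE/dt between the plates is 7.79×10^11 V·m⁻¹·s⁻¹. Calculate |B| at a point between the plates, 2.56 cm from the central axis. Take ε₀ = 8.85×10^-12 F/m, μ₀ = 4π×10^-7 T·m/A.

1.11×10^-7 T

Through the whole plate area (πR² = 0.03205 m²), I_d = ε₀ πR² dE/dt = 0.2210 A.
∮B·dl = μ₀ I_d,enc with I_d,enc = I_d r²/R² = 0.01420 A; so B = μ₀ I_d,enc/(2πr) = 1.11×10^-7 T.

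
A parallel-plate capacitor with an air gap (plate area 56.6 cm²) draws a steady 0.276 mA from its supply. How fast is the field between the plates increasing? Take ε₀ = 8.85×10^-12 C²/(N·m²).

Charge continuity gives I_d = I = 2.76×10^-4 A between the plates.
Since I_d = ε₀ A dE/dt, dE/dt = I_d/(ε₀A) = (2.76×10^-4)/((8.85×10^-12)(5.66×10^-3)) = 5.51×10^9 V/(m·s).

5.51×10^9 V/(m·s)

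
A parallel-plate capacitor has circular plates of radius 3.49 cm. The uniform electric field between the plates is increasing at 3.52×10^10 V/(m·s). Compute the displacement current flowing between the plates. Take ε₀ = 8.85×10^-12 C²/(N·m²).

With a uniform field, Φ_E = EA, so I_d = ε₀ A dE/dt = 1.19×10^-3 A.

1.19×10^-3 A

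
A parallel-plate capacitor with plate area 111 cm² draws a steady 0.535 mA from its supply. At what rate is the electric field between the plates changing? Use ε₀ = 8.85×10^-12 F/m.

The displacement current between the plates equals the conduction current, I_d = 0.535 mA.
Since I_d = ε₀ A dE/dt, dE/dt = I_d/(ε₀A) = (5.35×10^-4)/((8.85×10^-12)(0.0111)) = 5.45×10^9 V/(m·s).

5.45×10^9 V/(m·s)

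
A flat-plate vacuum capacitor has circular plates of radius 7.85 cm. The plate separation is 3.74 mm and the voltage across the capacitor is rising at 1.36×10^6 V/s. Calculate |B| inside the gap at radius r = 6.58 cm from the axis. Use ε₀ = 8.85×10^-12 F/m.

With E = V/d, dE/dt = 3.636×10^8 V/(m·s) and πR² = 0.01936 m², giving I_d = ε₀ πR² dE/dt = 6.230×10^-5 A.
∮B·dl = μ₀ I_d,enc with I_d,enc = I_d r²/R² = 4.377×10^-5 A; so B = μ₀ I_d,enc/(2πr) = 1.33×10^-10 T.

1.33×10^-10 T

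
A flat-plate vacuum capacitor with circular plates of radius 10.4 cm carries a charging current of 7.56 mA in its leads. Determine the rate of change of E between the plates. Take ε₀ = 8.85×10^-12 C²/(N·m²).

2.51×10^10 V/(m·s)

By continuity, I_d in the gap equals the 7.56 mA flowing in the wire.
Since I_d = ε₀ A dE/dt, dE/dt = I_d/(ε₀A) = (7.56×10^-3)/((8.85×10^-12)(0.03398)) = 2.51×10^10 V/(m·s).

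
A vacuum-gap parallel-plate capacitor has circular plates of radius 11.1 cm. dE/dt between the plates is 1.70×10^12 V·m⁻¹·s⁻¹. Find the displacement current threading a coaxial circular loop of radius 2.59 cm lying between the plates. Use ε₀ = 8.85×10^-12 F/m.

I_d = ε₀ dΦ_E/dt = ε₀ πR² (dE/dt) = (8.85×10^-12)(0.03871)(1.70×10^12) = 0.5824 A through the full plate area.
The field is uniform, so I_d,enc = I_d (r/R)² = (0.5824)(2.59/11.1)² = 0.0317 A.

0.0317 A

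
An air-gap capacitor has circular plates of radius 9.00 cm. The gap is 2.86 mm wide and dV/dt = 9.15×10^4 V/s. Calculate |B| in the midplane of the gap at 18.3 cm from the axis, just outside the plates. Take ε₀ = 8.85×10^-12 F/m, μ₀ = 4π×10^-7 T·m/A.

7.87×10^-12 T

With E = V/d, dE/dt = 3.199×10^7 V/(m·s) and πR² = 0.02545 m², giving I_d = ε₀ πR² dE/dt = 7.205×10^-6 A.
With r > R the enclosed displacement current is the full I_d; B = μ₀ I_d / (2πr) = 7.87×10^-12 T.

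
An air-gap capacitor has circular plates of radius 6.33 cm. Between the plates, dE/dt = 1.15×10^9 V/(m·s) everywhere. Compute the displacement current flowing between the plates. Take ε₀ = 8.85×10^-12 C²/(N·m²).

The displacement current is ε₀ times dΦ_E/dt = ε₀ A dE/dt = (8.85×10^-12)(0.01259)(1.15×10^9) = 1.28×10^-4 A.

1.28×10^-4 A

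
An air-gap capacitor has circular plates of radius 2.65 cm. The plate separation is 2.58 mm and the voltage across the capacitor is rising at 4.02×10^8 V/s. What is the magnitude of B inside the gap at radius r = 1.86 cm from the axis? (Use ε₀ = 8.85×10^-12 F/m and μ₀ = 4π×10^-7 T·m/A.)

1.61×10^-8 T

dE/dt = (dV/dt)/d = 1.558×10^11 V/(m·s); I_d = ε₀(πR²)(dE/dt) = (8.85×10^-12)(2.206×10^-3)(1.558×10^11) = 3.042×10^-3 A.
∮B·dl = μ₀ I_d,enc with I_d,enc = I_d r²/R² = 1.499×10^-3 A; so B = μ₀ I_d,enc/(2πr) = 1.61×10^-8 T.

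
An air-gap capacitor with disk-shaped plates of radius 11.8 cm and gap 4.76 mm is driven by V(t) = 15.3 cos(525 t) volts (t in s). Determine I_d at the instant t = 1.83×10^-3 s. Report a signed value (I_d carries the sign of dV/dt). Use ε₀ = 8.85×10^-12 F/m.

dV/dt = (15.3)(525)·−sin(0.96075) = -6584 V/s.
I_d = C dV/dt with C = ε₀A/d = (8.85×10^-12)(0.04374)/(4.76×10^-3) = 8.132×10^-11 F, so I_d = (8.132×10^-11)(-6584) = -5.35×10^-7 A.

-5.35×10^-7 A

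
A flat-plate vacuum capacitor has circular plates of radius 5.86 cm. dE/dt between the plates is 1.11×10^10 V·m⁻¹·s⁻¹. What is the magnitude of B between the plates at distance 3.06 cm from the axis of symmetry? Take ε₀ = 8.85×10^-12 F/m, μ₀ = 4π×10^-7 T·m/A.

1.89×10^-9 T

I_d = ε₀ dΦ_E/dt = ε₀ πR² (dE/dt) = (8.85×10^-12)(0.01079)(1.11×10^10) = 1.060×10^-3 A through the full plate area.
An Ampèrian loop of radius r encloses a fraction (r/R)² of I_d. Then B·2πr = μ₀ I_d (r/R)², giving B = μ₀ I_d r/(2πR²) = 1.89×10^-9 T.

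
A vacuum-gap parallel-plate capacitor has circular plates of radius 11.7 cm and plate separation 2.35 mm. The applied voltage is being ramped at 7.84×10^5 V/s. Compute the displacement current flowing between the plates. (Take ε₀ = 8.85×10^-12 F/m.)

1.27×10^-4 A

The displacement current equals the charging current C dV/dt. With C = ε₀A/d = (8.85×10^-12)(0.04301)/(2.35×10^-3) = 1.620×10^-10 F, I_d = (1.620×10^-10)(7.84×10^5) = 1.27×10^-4 A.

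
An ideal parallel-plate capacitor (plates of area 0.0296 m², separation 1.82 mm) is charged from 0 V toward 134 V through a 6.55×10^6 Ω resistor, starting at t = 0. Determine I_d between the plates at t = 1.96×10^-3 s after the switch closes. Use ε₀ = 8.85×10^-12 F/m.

With C = ε₀A/d = (8.85×10^-12)(0.0296)/(1.82×10^-3) = 1.439×10^-10 F, the time constant is τ = RC = 9.425×10^-4 s, so t/τ = 2.080 and e^(−t/τ) = 0.1249.
I_d = I_cond = (V₀/R) e^(−t/τ) = (2.046×10^-5)(0.1249) = 2.56×10^-6 A.

2.56×10^-6 A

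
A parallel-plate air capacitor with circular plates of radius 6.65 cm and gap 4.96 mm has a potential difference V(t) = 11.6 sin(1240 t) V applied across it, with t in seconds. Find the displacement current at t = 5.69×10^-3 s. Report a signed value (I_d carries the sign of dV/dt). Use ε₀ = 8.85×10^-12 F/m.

2.55×10^-7 A

C = ε₀A/d = (8.85×10^-12)(0.01389)/(4.96×10^-3) = 2.478×10^-11 F. dV/dt = V₀ω·cos(ωt); at ωt = 7.0556 rad this factor is 0.7162.
I_d = C dV/dt = (2.478×10^-11)(11.6)(1240)(0.7162) = 2.55×10^-7 A.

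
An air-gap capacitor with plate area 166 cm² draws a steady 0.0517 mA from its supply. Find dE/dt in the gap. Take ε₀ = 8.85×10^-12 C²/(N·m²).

3.52×10^8 V/(m·s)

The displacement current between the plates equals the conduction current, I_d = 0.0517 mA.
Since I_d = ε₀ A dE/dt, dE/dt = I_d/(ε₀A) = (5.17×10^-5)/((8.85×10^-12)(0.0166)) = 3.52×10^8 V/(m·s).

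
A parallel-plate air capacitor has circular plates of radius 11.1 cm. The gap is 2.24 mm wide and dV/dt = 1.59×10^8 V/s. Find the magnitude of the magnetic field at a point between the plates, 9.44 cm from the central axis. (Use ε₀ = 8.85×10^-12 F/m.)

3.73×10^-8 T

With E = V/d, dE/dt = 7.098×10^10 V/(m·s) and πR² = 0.03871 m², giving I_d = ε₀ πR² dE/dt = 0.02432 A.
∮B·dl = μ₀ I_d,enc with I_d,enc = I_d r²/R² = 0.01759 A; so B = μ₀ I_d,enc/(2πr) = 3.73×10^-8 T.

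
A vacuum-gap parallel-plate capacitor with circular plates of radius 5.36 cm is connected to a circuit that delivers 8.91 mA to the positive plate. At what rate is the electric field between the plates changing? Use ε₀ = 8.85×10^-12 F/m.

1.12×10^11 V/(m·s)

By continuity, I_d in the gap equals the 8.91 mA flowing in the wire.
Inverting I_d = ε₀ A dE/dt gives dE/dt = 8.91×10^-3 / (8.85×10^-12 · 9.026×10^-3) = 1.12×10^11 V/(m·s).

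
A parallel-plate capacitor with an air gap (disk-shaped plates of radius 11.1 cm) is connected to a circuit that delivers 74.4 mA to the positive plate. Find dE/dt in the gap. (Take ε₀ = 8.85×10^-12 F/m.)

2.17×10^11 V/(m·s)

Charge continuity gives I_d = I = 0.0744 A between the plates.
Inverting I_d = ε₀ A dE/dt gives dE/dt = 0.0744 / (8.85×10^-12 · 0.03871) = 2.17×10^11 V/(m·s).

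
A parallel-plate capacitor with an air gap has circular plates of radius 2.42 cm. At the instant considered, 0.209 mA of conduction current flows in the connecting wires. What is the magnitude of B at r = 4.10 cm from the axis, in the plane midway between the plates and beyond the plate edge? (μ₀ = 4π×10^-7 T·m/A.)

By continuity the displacement current in the gap matches the conduction current: I_d = 2.09×10^-4 A.
For r ≥ R the full I_d is enclosed: B = μ₀ I_d/(2πr) = (4π×10^-7)(2.09×10^-4)/(2π·0.0410) = 1.02×10^-9 T.

1.02×10^-9 T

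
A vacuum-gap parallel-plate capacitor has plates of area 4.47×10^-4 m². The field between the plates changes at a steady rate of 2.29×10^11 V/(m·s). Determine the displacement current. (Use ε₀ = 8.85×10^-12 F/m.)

9.06×10^-4 A

I_d = ε₀ A (dE/dt) = (8.85×10^-12)(4.47×10^-4 m²)(2.29×10^11) = 9.06×10^-4 A.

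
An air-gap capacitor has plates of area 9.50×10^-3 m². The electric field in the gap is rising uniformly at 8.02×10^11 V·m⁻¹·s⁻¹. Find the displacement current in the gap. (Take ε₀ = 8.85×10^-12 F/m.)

0.0674 A

I_d = ε₀ A (dE/dt) = (8.85×10^-12)(9.50×10^-3 m²)(8.02×10^11) = 0.0674 A.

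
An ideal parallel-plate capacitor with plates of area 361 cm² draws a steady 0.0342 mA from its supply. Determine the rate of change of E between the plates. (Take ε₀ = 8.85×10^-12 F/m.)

1.07×10^8 V/(m·s)

The displacement current between the plates equals the conduction current, I_d = 0.0342 mA.
Then dE/dt = I_d/(ε₀A) = 1.07×10^8 V/(m·s).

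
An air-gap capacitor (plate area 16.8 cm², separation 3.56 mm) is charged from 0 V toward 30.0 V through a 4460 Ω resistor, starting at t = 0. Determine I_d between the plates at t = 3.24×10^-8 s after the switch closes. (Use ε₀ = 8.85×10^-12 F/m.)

1.18×10^-3 A

With C = ε₀A/d = (8.85×10^-12)(1.68×10^-3)/(3.56×10^-3) = 4.176×10^-12 F, the time constant is τ = RC = 1.862×10^-8 s, so t/τ = 1.740 and e^(−t/τ) = 0.1755.
I_d = I_cond = (V₀/R) e^(−t/τ) = (6.726×10^-3)(0.1755) = 1.18×10^-3 A.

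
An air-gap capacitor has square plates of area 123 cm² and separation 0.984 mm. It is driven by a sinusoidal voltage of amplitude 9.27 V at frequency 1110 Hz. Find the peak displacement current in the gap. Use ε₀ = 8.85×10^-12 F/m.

The displacement current equals the conduction current C dV/dt, which peaks at C V₀ ω.
With C = ε₀A/d = (8.85×10^-12)(0.0123)/(9.84×10^-4) = 1.106×10^-10 F and ω = 2πf = 6974 rad/s, I_d,max = (1.106×10^-10)(9.27)(6974) = 7.15×10^-6 A.

7.15×10^-6 A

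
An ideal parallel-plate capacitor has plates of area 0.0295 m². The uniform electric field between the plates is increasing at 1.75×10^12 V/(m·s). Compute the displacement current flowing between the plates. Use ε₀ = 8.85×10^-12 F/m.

0.457 A

The displacement current is ε₀ times dΦ_E/dt = ε₀ A dE/dt = (8.85×10^-12)(0.0295)(1.75×10^12) = 0.457 A.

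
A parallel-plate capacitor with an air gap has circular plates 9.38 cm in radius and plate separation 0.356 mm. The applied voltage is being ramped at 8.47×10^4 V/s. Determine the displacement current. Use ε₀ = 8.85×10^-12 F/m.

5.82×10^-5 A

C = ε₀A/d = (8.85×10^-12)(0.02764)/(3.56×10^-4) = 6.871×10^-10 F.
I_d = C dV/dt = (6.871×10^-10)(8.47×10^4) = 5.82×10^-5 A.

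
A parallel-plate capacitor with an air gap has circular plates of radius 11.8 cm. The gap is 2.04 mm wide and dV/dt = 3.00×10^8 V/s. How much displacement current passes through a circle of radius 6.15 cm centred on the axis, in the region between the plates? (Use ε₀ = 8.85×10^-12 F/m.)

With E = V/d, dE/dt = 1.471×10^11 V/(m·s) and πR² = 0.04374 m², giving I_d = ε₀ πR² dE/dt = 0.05694 A.
Since J_d is uniform, the enclosed fraction is (r/R)² = 0.2716, giving I_d,enc = 0.0155 A.

0.0155 A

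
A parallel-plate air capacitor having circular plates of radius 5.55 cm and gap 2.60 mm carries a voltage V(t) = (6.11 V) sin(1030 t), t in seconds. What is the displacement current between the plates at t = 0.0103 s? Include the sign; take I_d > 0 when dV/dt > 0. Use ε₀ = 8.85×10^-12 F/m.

C = ε₀A/d = (8.85×10^-12)(9.677×10^-3)/(2.60×10^-3) = 3.294×10^-11 F. dV/dt = V₀ω·cos(ωt); at ωt = 10.609 rad this factor is -0.3770.
I_d = C dV/dt = (3.294×10^-11)(6.11)(1030)(-0.3770) = -7.82×10^-8 A.

-7.82×10^-8 A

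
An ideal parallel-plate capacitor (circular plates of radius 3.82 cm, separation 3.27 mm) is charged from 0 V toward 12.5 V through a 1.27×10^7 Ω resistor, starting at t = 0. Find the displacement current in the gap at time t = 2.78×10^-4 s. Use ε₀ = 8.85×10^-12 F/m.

C = ε₀A/d = (8.85×10^-12)(4.584×10^-3)/(3.27×10^-3) = 1.241×10^-11 F, so τ = RC = 1.576×10^-4 s.
The conduction current is I(t) = (V₀/R) e^(−t/τ), and the displacement current between the plates equals it.
t/τ = 1.764; I_d = (12.5/1.27×10^7) · e^(−1.764) = (9.843×10^-7)(0.1714) = 1.69×10^-7 A.

1.69×10^-7 A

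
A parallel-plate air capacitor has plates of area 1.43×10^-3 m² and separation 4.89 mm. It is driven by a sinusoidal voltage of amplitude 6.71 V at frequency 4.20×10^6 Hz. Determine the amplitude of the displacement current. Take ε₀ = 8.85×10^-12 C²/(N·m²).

(dE/dt)_max = V₀ω/d = 3.621×10^10 V/(m·s); ω = 2πf = 2.639×10^7 rad/s.
I_d,max = ε₀ A (dE/dt)_max = (8.85×10^-12)(1.43×10^-3)(3.621×10^10) = 4.58×10^-4 A.

4.58×10^-4 A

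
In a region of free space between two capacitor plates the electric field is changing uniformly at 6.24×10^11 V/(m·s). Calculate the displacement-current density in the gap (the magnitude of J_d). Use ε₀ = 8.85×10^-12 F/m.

The displacement-current density is ε₀ ∂E/∂t = (8.85×10^-12)(6.24×10^11) = 5.52 A/m².

5.52 A/m²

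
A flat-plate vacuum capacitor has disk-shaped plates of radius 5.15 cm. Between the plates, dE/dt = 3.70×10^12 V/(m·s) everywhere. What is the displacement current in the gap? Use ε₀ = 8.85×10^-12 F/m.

0.273 A

With a uniform field, Φ_E = EA, so I_d = ε₀ A dE/dt = 0.273 A.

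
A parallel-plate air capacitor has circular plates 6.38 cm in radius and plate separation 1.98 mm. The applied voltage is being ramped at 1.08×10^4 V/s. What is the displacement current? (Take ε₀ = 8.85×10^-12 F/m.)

C = ε₀A/d = (8.85×10^-12)(0.01279)/(1.98×10^-3) = 5.717×10^-11 F.
I_d = C dV/dt = (5.717×10^-11)(1.08×10^4) = 6.17×10^-7 A.

6.17×10^-7 A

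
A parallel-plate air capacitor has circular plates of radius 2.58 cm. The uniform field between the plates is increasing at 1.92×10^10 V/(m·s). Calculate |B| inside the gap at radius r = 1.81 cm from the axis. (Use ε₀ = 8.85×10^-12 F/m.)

Through the whole plate area (πR² = 2.091×10^-3 m²), I_d = ε₀ πR² dE/dt = 3.553×10^-4 A.
For r < R the Ampère–Maxwell law gives B(2πr) = μ₀ I_d (r²/R²), so B = μ₀ I_d r/(2πR²) = (4π×10^-7)(3.553×10^-4)(0.0181)/(2π·0.0258²) = 1.93×10^-9 T.

1.93×10^-9 T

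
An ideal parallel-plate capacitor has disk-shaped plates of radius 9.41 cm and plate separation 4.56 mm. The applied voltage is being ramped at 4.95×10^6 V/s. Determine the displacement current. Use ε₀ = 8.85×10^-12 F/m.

2.67×10^-4 A

The field between the plates is E = V/d, so dE/dt = (4.95×10^6)/(4.56×10^-3 m) = 1.086×10^9 V/(m·s).
I_d = ε₀ A (dE/dt) = (8.85×10^-12)(0.02782)(1.086×10^9) = 2.67×10^-4 A.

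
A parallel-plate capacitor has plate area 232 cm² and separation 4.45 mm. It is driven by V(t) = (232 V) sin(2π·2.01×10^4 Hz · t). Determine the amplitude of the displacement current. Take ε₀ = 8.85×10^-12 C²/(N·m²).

C = ε₀A/d = (8.85×10^-12)(0.0232)/(4.45×10^-3) = 4.614×10^-11 F; ω = 2πf = 1.263×10^5 rad/s.
I_d = C dV/dt, so |I_d|_max = C V₀ ω = (4.614×10^-11)(232)(1.263×10^5) = 1.35×10^-3 A.

1.35×10^-3 A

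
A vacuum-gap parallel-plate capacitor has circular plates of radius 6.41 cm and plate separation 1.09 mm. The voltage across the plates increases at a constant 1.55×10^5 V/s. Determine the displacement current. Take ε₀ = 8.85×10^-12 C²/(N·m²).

1.62×10^-5 A

C = ε₀A/d = (8.85×10^-12)(0.01291)/(1.09×10^-3) = 1.048×10^-10 F.
I_d = C dV/dt = (1.048×10^-10)(1.55×10^5) = 1.62×10^-5 A.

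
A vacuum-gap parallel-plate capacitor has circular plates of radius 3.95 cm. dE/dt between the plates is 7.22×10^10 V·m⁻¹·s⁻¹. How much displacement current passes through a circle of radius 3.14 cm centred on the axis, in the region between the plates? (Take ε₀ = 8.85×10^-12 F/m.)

1.98×10^-3 A

Through the whole plate area (πR² = 4.902×10^-3 m²), I_d = ε₀ πR² dE/dt = 3.132×10^-3 A.
The field is uniform, so I_d,enc = I_d (r/R)² = (3.132×10^-3)(3.14/3.95)² = 1.98×10^-3 A.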